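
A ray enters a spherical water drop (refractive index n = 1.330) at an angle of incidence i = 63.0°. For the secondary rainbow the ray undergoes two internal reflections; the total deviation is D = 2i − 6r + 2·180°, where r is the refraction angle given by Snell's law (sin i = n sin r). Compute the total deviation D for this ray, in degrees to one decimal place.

233.6°

sin r = sin 63.0° / 1.330 = 0.8910/1.330 = 0.6699; r = 42.06°.
D = 2·63.0° − 6·42.06° + 2·180° = 126.00° − 252.37° + 360° = 233.63°.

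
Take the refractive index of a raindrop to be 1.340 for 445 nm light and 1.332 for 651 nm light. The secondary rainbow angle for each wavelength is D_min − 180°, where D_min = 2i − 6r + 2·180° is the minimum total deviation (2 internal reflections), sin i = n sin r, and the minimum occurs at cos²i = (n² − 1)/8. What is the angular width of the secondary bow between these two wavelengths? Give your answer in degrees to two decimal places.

At 445 nm (n = 1.340): cos²i = 0.09945 → i = 71.618°, r = 45.088°, D_min = 232.709°, rainbow angle = 52.709°.
At 651 nm (n = 1.332): cos²i = 0.09678 → i = 71.875°, r = 45.520°, D_min = 230.628°, rainbow angle = 50.628°.
Angular width = |52.709° − 50.628°| = 2.080°.

2.08°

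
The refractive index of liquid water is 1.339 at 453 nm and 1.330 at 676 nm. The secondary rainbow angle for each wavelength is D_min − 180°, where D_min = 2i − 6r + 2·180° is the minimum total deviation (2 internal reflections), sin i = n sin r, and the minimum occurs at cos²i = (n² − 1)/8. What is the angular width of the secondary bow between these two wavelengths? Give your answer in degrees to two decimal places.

At 453 nm (n = 1.339): cos²i = 0.09912 → i = 71.650°, r = 45.141°, D_min = 232.451°, rainbow angle = 52.451°.
At 676 nm (n = 1.330): cos²i = 0.09611 → i = 71.940°, r = 45.630°, D_min = 230.101°, rainbow angle = 50.101°.
Angular width = |52.451° − 50.101°| = 2.350°.

2.35°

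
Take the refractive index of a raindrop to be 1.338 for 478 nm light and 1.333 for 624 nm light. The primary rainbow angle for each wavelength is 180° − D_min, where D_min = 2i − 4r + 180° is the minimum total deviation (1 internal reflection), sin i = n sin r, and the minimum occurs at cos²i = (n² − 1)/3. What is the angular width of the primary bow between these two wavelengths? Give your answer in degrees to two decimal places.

0.72°

At 478 nm (n = 1.338): cos²i = 0.26341 → i = 59.120°, r = 39.899°, D_min = 138.643°, rainbow angle = 41.357°.
At 624 nm (n = 1.333): cos²i = 0.25896 → i = 59.410°, r = 40.225°, D_min = 137.922°, rainbow angle = 42.078°.
Angular width = |41.357° − 42.078°| = 0.722°.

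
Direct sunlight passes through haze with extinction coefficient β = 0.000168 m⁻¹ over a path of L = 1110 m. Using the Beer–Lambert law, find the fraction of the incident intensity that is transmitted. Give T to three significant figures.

τ = β·L = 0.000168 × 1110 = 0.1865.
T = exp(−0.1865) = 0.8299.

0.830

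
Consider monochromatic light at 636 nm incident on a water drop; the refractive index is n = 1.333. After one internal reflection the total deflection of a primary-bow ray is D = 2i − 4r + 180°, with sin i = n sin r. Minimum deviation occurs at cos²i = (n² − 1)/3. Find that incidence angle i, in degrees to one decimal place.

59.4°

cos²i = (1.333² − 1)/3 = (1.77689 − 1)/3 = 0.25896.
cos i = 0.50888, so i = 59.410°.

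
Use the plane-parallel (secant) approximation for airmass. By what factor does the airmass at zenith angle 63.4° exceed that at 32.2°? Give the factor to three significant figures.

X(63.4°)/X(32.2°) = sec 63.4° / sec 32.2° = cos 32.2° / cos 63.4° = 0.8462/0.4478 = 1.8898.

1.89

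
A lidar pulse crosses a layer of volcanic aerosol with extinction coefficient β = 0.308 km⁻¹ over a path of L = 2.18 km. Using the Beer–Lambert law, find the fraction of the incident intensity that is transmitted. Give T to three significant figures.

0.511

τ = β·L = 0.308 × 2.18 = 0.6714.
T = exp(−0.6714) = 0.5110.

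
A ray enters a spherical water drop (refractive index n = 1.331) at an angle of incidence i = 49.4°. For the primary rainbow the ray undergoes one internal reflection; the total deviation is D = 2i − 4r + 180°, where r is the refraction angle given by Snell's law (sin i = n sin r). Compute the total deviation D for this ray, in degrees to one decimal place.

sin r = sin 49.4° / 1.331 = 0.7593/1.331 = 0.5705; r = 34.78°.
D = 2·49.4° − 4·34.78° + 180° = 98.80° − 139.13° + 180° = 139.67°.

139.7°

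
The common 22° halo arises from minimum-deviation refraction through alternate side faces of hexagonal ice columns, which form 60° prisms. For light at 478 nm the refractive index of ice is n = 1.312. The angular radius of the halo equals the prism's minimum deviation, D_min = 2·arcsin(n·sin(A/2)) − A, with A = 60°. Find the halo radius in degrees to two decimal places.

21.99°

n·sin(A/2) = 1.312 × sin 30° = 1.312 × 0.5000 = 0.6560.
D_min = 2·arcsin(0.6560) − 60° = 2 × 40.996° − 60° = 21.991°.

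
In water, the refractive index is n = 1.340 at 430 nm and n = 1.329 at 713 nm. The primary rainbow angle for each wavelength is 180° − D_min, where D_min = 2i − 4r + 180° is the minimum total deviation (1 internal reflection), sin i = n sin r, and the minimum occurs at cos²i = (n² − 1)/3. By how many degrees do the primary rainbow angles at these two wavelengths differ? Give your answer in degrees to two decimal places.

At 430 nm (n = 1.340): cos²i = 0.26520 → i = 59.004°, r = 39.770°, D_min = 138.929°, rainbow angle = 41.071°.
At 713 nm (n = 1.329): cos²i = 0.25541 → i = 59.643°, r = 40.487°, D_min = 137.337°, rainbow angle = 42.663°.
Angular width = |41.071° − 42.663°| = 1.592°.

1.59°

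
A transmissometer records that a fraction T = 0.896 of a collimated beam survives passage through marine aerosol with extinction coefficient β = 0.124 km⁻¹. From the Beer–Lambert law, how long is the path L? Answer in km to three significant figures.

0.886 km

Beer–Lambert: T = exp(−βL) ⇒ L = −ln(T)/β = −ln(0.896)/0.124 = 0.1098/0.124 = 0.8856 km.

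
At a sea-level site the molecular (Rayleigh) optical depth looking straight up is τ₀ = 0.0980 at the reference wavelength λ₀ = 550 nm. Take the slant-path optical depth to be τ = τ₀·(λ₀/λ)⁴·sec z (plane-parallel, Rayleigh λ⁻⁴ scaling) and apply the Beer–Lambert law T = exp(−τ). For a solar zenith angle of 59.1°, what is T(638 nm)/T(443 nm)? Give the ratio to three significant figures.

1.42

Airmass: sec 59.1° = 1.9473.
τ(638 nm) = 0.0980 × (550/638)⁴ × 1.9473 = 0.0980 × 0.5523 × 1.9473 = 0.1054.
τ(443 nm) = 0.0980 × (550/443)⁴ × 1.9473 = 0.0980 × 2.3759 × 1.9473 = 0.4534.
T(638)/T(443) = exp(τ_B − τ_A) = exp(0.3480) = 1.4162.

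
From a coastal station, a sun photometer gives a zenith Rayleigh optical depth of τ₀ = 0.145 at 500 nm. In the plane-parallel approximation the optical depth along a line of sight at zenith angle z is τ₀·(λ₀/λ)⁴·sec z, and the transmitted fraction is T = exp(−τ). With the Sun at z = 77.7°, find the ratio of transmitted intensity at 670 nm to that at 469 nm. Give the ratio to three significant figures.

Airmass: sec 77.7° = 4.6942.
τ(670 nm) = 0.145 × (500/670)⁴ × 4.6942 = 0.145 × 0.3102 × 4.6942 = 0.2111.
τ(469 nm) = 0.145 × (500/469)⁴ × 4.6942 = 0.145 × 1.2918 × 4.6942 = 0.8793.
T(670)/T(469) = exp(τ_B − τ_A) = exp(0.6681) = 1.9506.

1.95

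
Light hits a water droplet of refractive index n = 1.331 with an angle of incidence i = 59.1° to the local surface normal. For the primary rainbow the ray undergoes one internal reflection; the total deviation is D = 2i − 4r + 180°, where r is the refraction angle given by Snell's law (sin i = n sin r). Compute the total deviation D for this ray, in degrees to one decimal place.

137.6°

sin r = sin 59.1° / 1.331 = 0.8581/1.331 = 0.6447; r = 40.14°.
D = 2·59.1° − 4·40.14° + 180° = 118.20° − 160.57° + 180° = 137.63°.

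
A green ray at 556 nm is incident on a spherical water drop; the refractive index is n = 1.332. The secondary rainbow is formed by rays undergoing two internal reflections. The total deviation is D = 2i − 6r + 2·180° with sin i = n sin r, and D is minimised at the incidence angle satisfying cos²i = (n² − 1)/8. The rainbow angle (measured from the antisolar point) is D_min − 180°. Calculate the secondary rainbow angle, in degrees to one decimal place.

cos²i = (1.77422 − 1)/8 = 0.09678; i = arccos(0.31109) = 71.875°.
sin r = sin 71.875°/1.332 = 0.71350; r = 45.520°.
D_min = 2·71.875° − 6·45.520° + 360° = 230.628°.
Rainbow angle = D_min − 180° = 50.628°.

50.6°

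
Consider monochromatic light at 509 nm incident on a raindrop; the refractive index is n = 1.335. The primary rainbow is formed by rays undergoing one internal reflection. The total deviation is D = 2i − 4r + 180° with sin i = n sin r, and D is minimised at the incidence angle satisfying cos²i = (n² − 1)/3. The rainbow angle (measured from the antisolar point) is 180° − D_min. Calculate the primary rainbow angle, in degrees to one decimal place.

41.8°

cos²i = (1.78222 − 1)/3 = 0.26074; i = arccos(0.51063) = 59.294°.
sin r = sin 59.294°/1.335 = 0.64405; r = 40.094°.
D_min = 2·59.294° − 4·40.094° + 180° = 138.212°.
Rainbow angle = 180° − D_min = 41.788°.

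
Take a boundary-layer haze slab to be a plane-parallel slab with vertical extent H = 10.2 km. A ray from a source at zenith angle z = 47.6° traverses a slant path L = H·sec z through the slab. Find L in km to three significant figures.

sec z = 1/cos 47.6° = 1.4830.
L = 10.2 × 1.4830 = 15.127 km.

15.1 km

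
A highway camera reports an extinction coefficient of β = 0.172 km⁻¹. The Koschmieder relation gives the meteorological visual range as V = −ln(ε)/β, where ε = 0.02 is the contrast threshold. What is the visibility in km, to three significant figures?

22.7 km

V = −ln(0.02) / 0.172 = 3.912 / 0.172 = 22.7443 km.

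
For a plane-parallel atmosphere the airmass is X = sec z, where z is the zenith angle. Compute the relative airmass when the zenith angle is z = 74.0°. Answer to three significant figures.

X = sec z = 1/cos 74.0° = 1/0.2756 = 3.6280.

3.63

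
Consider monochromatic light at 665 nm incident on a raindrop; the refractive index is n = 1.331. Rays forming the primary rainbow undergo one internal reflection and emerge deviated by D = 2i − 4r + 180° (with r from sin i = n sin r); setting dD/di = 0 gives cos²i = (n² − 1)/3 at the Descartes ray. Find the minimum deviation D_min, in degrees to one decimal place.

137.6°

cos²i = (1.77156 − 1)/3 = 0.25719; i = arccos(0.50714) = 59.527°.
sin r = sin 59.527°/1.331 = 0.64753; r = 40.356°.
D_min = 2·59.527° − 4·40.356° + 180° = 137.630°.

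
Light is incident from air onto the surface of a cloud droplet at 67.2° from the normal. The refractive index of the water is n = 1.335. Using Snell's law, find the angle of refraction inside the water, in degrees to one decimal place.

43.7°

Snell: sin θ_r = sin θ_i / n = sin 67.2° / 1.335 = 0.9219 / 1.335 = 0.6905.
θ_r = arcsin(0.6905) = 43.67°.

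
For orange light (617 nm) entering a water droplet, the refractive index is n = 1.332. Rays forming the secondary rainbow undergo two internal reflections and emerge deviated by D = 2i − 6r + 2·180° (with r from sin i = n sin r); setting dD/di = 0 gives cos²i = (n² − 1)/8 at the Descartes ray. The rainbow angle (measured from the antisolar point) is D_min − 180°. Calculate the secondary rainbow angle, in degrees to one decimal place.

50.6°

cos²i = (1.77422 − 1)/8 = 0.09678; i = arccos(0.31109) = 71.875°.
sin r = sin 71.875°/1.332 = 0.71350; r = 45.520°.
D_min = 2·71.875° − 6·45.520° + 360° = 230.628°.
Rainbow angle = D_min − 180° = 50.628°.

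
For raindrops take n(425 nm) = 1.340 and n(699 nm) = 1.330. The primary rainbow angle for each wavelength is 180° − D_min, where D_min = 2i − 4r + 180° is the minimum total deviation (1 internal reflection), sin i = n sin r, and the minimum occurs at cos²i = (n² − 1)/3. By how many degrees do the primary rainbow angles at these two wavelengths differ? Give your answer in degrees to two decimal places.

1.45°

At 425 nm (n = 1.340): cos²i = 0.26520 → i = 59.004°, r = 39.770°, D_min = 138.929°, rainbow angle = 41.071°.
At 699 nm (n = 1.330): cos²i = 0.25630 → i = 59.585°, r = 40.422°, D_min = 137.484°, rainbow angle = 42.516°.
Angular width = |41.071° − 42.516°| = 1.445°.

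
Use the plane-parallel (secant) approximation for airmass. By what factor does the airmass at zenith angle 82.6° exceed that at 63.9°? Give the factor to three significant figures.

X(82.6°)/X(63.9°) = sec 82.6° / sec 63.9° = cos 63.9° / cos 82.6° = 0.4399/0.1288 = 3.4158.

3.42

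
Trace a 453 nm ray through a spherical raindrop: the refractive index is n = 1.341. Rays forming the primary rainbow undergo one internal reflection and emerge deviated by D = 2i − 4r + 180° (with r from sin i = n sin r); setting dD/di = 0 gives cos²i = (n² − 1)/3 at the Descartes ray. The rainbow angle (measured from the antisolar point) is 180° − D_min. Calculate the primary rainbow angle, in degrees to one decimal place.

40.9°

cos²i = (1.79828 − 1)/3 = 0.26609; i = arccos(0.51584) = 58.946°.
sin r = sin 58.946°/1.341 = 0.63884; r = 39.705°.
D_min = 2·58.946° − 4·39.705° + 180° = 139.071°.
Rainbow angle = 180° − D_min = 40.929°.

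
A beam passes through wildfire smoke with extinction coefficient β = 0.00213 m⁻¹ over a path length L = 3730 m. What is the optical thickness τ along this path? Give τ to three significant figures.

τ = β·L = 0.00213 × 3730 = 7.9449.

7.94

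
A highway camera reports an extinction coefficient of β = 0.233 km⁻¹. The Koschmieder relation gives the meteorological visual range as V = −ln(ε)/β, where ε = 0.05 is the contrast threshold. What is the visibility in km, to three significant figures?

12.9 km

V = −ln(0.05) / 0.233 = 2.996 / 0.233 = 12.8572 km.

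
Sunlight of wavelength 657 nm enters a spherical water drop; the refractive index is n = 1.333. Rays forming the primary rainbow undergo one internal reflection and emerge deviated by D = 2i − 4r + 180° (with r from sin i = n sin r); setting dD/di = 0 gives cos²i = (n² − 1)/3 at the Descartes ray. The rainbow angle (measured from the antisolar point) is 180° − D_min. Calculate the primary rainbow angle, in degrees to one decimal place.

42.1°

cos²i = (1.77689 − 1)/3 = 0.25896; i = arccos(0.50888) = 59.410°.
sin r = sin 59.410°/1.333 = 0.64579; r = 40.225°.
D_min = 2·59.410° − 4·40.225° + 180° = 137.922°.
Rainbow angle = 180° − D_min = 42.078°.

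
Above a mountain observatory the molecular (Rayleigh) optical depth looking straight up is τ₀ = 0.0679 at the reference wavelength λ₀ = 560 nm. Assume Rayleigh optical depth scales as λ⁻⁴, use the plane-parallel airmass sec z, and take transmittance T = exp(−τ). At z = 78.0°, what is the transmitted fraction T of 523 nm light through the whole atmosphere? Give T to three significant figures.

sec 78.0° = 4.8097.
τ = 0.0679 × (560/523)⁴ × 4.8097 = 0.0679 × 1.3145 × 4.8097 = 0.4293.
T = exp(−0.4293) = 0.6510.

0.651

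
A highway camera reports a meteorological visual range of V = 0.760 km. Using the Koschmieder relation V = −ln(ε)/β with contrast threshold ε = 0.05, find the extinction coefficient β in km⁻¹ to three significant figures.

β = −ln(0.05) / V = 2.996 / 0.760 = 3.9418 km⁻¹.

3.94 km⁻¹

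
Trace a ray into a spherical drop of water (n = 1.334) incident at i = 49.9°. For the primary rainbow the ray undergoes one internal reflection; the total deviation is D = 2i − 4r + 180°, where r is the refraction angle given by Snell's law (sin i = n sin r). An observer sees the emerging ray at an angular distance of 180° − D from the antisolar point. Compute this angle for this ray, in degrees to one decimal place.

sin r = sin 49.9° / 1.334 = 0.7649/1.334 = 0.5734; r = 34.99°.
D = 2·49.9° − 4·34.99° + 180° = 99.80° − 139.95° + 180° = 139.85°.
Angle from antisolar point = 180° − D = 40.15°.

40.2°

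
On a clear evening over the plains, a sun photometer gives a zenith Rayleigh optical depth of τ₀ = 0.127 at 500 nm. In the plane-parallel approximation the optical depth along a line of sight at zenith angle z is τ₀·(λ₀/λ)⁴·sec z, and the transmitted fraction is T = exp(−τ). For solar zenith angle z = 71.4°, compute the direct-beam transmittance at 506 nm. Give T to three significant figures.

0.684

sec 71.4° = 3.1352.
τ = 0.127 × (500/506)⁴ × 3.1352 = 0.127 × 0.9534 × 3.1352 = 0.3796.
T = exp(−0.3796) = 0.6841.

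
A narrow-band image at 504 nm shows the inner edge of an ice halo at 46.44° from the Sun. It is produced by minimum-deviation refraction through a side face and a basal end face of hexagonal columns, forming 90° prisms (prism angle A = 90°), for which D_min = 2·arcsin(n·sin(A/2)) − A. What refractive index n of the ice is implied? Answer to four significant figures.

Rearranging: n = sin((D_min + A)/2) / sin(A/2).
(D_min + A)/2 = (46.44° + 90°)/2 = 68.220°.
n = sin 68.220° / sin 45° = 0.9286 / 0.7071 = 1.3133.

1.313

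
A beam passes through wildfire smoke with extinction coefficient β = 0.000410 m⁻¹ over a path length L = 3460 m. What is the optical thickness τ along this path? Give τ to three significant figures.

1.42

τ = β·L = 0.000410 × 3460 = 1.4186.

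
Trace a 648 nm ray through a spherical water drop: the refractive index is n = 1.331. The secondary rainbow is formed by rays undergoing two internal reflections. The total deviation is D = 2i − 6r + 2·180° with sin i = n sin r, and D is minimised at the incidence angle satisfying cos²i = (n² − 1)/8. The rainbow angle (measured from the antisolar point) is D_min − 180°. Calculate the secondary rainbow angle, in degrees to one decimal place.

cos²i = (1.77156 − 1)/8 = 0.09645; i = arccos(0.31056) = 71.907°.
sin r = sin 71.907°/1.331 = 0.71417; r = 45.575°.
D_min = 2·71.907° − 6·45.575° + 360° = 230.365°.
Rainbow angle = D_min − 180° = 50.365°.

50.4°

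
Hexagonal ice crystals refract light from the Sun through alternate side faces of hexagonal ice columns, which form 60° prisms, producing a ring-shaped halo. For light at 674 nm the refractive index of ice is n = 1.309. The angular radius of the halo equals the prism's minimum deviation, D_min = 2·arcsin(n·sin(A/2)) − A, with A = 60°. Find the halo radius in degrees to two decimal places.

n·sin(A/2) = 1.309 × sin 30° = 1.309 × 0.5000 = 0.6545.
D_min = 2·arcsin(0.6545) − 60° = 2 × 40.882° − 60° = 21.763°.

21.76°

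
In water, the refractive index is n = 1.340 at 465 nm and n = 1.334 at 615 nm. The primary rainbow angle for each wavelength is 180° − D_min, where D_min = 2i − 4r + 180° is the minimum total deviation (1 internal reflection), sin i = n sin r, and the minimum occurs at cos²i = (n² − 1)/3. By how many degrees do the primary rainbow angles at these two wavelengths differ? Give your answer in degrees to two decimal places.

At 465 nm (n = 1.340): cos²i = 0.26520 → i = 59.004°, r = 39.770°, D_min = 138.929°, rainbow angle = 41.071°.
At 615 nm (n = 1.334): cos²i = 0.25985 → i = 59.352°, r = 40.159°, D_min = 138.067°, rainbow angle = 41.933°.
Angular width = |41.071° − 41.933°| = 0.862°.

0.86°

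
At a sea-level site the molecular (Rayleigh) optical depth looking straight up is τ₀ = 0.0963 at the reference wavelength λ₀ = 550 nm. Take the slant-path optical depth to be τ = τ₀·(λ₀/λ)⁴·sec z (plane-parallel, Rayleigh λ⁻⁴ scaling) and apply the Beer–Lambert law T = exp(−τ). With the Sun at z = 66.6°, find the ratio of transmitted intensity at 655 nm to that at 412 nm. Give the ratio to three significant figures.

1.91

Airmass: sec 66.6° = 2.5180.
τ(655 nm) = 0.0963 × (550/655)⁴ × 2.5180 = 0.0963 × 0.4971 × 2.5180 = 0.1205.
τ(412 nm) = 0.0963 × (550/412)⁴ × 2.5180 = 0.0963 × 3.1759 × 2.5180 = 0.7701.
T(655)/T(412) = exp(τ_B − τ_A) = exp(0.6495) = 1.9146.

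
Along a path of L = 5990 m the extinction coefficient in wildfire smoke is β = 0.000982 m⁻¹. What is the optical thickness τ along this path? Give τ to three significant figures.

τ = β·L = 0.000982 × 5990 = 5.8822.

5.88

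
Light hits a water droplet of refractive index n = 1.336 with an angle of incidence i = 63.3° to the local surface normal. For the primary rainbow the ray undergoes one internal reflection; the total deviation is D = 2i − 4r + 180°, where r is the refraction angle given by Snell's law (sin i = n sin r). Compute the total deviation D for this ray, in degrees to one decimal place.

sin r = sin 63.3° / 1.336 = 0.8934/1.336 = 0.6687; r = 41.97°.
D = 2·63.3° − 4·41.97° + 180° = 126.60° − 167.86° + 180° = 138.74°.

138.7°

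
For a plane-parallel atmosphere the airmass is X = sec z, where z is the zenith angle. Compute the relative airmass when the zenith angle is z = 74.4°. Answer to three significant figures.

3.72

X = sec z = 1/cos 74.4° = 1/0.2689 = 3.7186.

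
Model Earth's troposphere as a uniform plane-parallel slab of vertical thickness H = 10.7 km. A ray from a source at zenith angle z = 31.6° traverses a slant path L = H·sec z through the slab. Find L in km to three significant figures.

sec z = 1/cos 31.6° = 1.1741.
L = 10.7 × 1.1741 = 12.563 km.

12.6 km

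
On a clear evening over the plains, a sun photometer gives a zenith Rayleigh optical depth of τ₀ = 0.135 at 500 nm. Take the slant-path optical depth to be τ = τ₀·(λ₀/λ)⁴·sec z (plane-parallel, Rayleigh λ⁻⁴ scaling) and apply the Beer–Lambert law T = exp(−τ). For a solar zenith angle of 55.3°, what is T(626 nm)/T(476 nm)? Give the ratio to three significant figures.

Airmass: sec 55.3° = 1.7566.
τ(626 nm) = 0.135 × (500/626)⁴ × 1.7566 = 0.135 × 0.4070 × 1.7566 = 0.0965.
τ(476 nm) = 0.135 × (500/476)⁴ × 1.7566 = 0.135 × 1.2175 × 1.7566 = 0.2887.
T(626)/T(476) = exp(τ_B − τ_A) = exp(0.1922) = 1.2119.

1.21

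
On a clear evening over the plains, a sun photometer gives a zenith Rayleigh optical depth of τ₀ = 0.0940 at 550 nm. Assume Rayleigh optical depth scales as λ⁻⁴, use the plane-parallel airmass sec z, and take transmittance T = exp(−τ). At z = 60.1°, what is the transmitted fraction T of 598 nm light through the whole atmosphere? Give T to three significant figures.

sec 60.1° = 2.0061.
τ = 0.0940 × (550/598)⁴ × 2.0061 = 0.0940 × 0.7156 × 2.0061 = 0.1349.
T = exp(−0.1349) = 0.8738.

0.874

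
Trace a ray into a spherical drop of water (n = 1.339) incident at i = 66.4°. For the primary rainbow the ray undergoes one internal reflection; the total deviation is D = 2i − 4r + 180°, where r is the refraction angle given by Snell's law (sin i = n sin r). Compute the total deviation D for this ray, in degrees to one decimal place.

sin r = sin 66.4° / 1.339 = 0.9164/1.339 = 0.6844; r = 43.19°.
D = 2·66.4° − 4·43.19° + 180° = 132.80° − 172.74° + 180° = 140.06°.

140.1°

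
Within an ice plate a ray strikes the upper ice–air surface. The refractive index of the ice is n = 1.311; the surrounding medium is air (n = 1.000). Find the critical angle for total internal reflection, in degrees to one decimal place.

49.7°

sin θ_c = n_air / n = 1.000 / 1.311 = 0.7628.
θ_c = arcsin(0.7628) = 49.71°.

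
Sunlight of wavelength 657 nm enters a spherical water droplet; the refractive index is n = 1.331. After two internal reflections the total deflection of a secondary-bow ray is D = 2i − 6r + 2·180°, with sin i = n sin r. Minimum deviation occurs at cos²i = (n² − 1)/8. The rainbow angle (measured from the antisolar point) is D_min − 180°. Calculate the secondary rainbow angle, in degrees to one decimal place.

50.4°

cos²i = (1.77156 − 1)/8 = 0.09645; i = arccos(0.31056) = 71.907°.
sin r = sin 71.907°/1.331 = 0.71417; r = 45.575°.
D_min = 2·71.907° − 6·45.575° + 360° = 230.365°.
Rainbow angle = D_min − 180° = 50.365°.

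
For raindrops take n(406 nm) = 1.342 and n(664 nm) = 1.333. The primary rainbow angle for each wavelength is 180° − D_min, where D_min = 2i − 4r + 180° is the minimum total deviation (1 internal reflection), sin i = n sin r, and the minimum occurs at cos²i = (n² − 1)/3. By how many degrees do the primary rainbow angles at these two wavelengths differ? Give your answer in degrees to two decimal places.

At 406 nm (n = 1.342): cos²i = 0.26699 → i = 58.888°, r = 39.641°, D_min = 139.213°, rainbow angle = 40.787°.
At 664 nm (n = 1.333): cos²i = 0.25896 → i = 59.410°, r = 40.225°, D_min = 137.922°, rainbow angle = 42.078°.
Angular width = |40.787° − 42.078°| = 1.291°.

1.29°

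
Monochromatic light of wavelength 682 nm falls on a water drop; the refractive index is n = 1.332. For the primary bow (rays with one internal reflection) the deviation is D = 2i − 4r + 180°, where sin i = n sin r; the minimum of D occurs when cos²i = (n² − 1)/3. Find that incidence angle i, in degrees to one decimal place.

59.5°

cos²i = (1.332² − 1)/3 = (1.77422 − 1)/3 = 0.25807.
cos i = 0.50801, so i = 59.469°.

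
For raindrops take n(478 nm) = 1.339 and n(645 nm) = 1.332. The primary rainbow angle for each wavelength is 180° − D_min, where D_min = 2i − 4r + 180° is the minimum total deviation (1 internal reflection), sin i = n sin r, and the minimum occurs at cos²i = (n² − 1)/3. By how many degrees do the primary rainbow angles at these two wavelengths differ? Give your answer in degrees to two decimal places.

At 478 nm (n = 1.339): cos²i = 0.26431 → i = 59.062°, r = 39.834°, D_min = 138.786°, rainbow angle = 41.214°.
At 645 nm (n = 1.332): cos²i = 0.25807 → i = 59.469°, r = 40.290°, D_min = 137.776°, rainbow angle = 42.224°.
Angular width = |41.214° − 42.224°| = 1.010°.

1.01°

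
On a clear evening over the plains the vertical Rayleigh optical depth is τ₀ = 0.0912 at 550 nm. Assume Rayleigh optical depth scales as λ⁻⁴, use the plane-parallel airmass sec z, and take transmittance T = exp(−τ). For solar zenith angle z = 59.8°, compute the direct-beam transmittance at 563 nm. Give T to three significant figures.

sec 59.8° = 1.9880.
τ = 0.0912 × (550/563)⁴ × 1.9880 = 0.0912 × 0.9108 × 1.9880 = 0.1651.
T = exp(−0.1651) = 0.8478.

0.848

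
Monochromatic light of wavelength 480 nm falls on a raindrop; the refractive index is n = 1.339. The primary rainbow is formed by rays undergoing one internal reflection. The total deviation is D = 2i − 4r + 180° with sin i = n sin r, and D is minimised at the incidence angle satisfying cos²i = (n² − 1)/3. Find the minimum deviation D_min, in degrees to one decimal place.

138.8°

cos²i = (1.79292 − 1)/3 = 0.26431; i = arccos(0.51411) = 59.062°.
sin r = sin 59.062°/1.339 = 0.64057; r = 39.834°.
D_min = 2·59.062° − 4·39.834° + 180° = 138.786°.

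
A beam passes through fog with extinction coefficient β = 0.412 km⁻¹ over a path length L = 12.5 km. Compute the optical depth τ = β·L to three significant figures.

τ = β·L = 0.412 × 12.5 = 5.1500.

5.15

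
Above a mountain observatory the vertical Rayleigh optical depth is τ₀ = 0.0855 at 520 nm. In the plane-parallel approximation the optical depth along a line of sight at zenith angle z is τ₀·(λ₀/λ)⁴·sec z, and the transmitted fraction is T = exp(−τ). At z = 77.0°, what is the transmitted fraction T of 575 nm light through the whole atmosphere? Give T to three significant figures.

sec 77.0° = 4.4454.
τ = 0.0855 × (520/575)⁴ × 4.4454 = 0.0855 × 0.6689 × 4.4454 = 0.2542.
T = exp(−0.2542) = 0.7755.

0.776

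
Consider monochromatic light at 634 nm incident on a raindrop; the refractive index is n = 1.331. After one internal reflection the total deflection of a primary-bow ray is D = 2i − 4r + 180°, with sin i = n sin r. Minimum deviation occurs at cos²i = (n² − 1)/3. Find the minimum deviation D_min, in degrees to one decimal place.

137.6°

cos²i = (1.77156 − 1)/3 = 0.25719; i = arccos(0.50714) = 59.527°.
sin r = sin 59.527°/1.331 = 0.64753; r = 40.356°.
D_min = 2·59.527° − 4·40.356° + 180° = 137.630°.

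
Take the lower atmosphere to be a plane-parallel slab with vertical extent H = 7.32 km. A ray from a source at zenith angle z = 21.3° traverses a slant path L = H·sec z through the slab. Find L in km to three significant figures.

sec z = 1/cos 21.3° = 1.0733.
L = 7.32 × 1.0733 = 7.857 km.

7.86 km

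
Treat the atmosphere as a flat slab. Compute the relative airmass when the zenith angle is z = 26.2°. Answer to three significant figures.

X = sec z = 1/cos 26.2° = 1/0.8973 = 1.1145.

1.11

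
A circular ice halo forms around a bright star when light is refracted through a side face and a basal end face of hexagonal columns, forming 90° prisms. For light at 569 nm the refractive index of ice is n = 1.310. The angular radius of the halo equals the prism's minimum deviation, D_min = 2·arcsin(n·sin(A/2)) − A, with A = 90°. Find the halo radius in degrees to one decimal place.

45.7°

n·sin(A/2) = 1.310 × sin 45° = 1.310 × 0.7071 = 0.9263.
D_min = 2·arcsin(0.9263) − 90° = 2 × 67.867° − 90° = 45.733°.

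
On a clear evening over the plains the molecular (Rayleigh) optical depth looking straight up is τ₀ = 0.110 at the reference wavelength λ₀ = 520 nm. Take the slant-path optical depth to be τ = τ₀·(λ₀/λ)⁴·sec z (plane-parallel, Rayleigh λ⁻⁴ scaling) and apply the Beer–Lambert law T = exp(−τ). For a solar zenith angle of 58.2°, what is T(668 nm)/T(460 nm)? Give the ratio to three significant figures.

1.30

Airmass: sec 58.2° = 1.8977.
τ(668 nm) = 0.110 × (520/668)⁴ × 1.8977 = 0.110 × 0.3672 × 1.8977 = 0.0767.
τ(460 nm) = 0.110 × (520/460)⁴ × 1.8977 = 0.110 × 1.6330 × 1.8977 = 0.3409.
T(668)/T(460) = exp(τ_B − τ_A) = exp(0.2642) = 1.3024.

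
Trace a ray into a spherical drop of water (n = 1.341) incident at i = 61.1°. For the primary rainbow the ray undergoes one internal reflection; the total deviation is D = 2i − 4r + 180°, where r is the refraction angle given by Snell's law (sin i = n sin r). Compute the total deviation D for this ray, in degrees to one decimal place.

sin r = sin 61.1° / 1.341 = 0.8755/1.341 = 0.6528; r = 40.76°.
D = 2·61.1° − 4·40.76° + 180° = 122.20° − 163.03° + 180° = 139.17°.

139.2°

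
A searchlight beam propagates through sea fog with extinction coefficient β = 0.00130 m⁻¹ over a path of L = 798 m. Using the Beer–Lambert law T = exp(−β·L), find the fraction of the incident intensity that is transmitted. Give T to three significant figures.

0.354

τ = β·L = 0.00130 × 798 = 1.0374.
T = exp(−1.0374) = 0.3544.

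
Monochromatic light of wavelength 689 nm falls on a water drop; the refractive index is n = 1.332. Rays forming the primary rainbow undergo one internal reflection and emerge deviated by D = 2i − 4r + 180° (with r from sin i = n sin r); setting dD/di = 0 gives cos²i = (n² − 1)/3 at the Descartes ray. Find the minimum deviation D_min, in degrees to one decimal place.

137.8°

cos²i = (1.77422 − 1)/3 = 0.25807; i = arccos(0.50801) = 59.469°.
sin r = sin 59.469°/1.332 = 0.64666; r = 40.290°.
D_min = 2·59.469° − 4·40.290° + 180° = 137.776°.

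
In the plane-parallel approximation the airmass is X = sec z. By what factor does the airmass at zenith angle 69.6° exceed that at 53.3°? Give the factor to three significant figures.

X(69.6°)/X(53.3°) = sec 69.6° / sec 53.3° = cos 53.3° / cos 69.6° = 0.5976/0.3486 = 1.7145.

1.71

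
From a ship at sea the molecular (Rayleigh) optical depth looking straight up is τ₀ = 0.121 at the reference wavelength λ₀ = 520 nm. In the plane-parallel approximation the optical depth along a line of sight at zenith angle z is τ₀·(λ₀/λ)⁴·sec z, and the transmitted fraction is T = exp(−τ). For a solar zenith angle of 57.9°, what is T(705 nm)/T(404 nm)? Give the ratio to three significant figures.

Airmass: sec 57.9° = 1.8818.
τ(705 nm) = 0.121 × (520/705)⁴ × 1.8818 = 0.121 × 0.2960 × 1.8818 = 0.0674.
τ(404 nm) = 0.121 × (520/404)⁴ × 1.8818 = 0.121 × 2.7447 × 1.8818 = 0.6250.
T(705)/T(404) = exp(τ_B − τ_A) = exp(0.5576) = 1.7464.

1.75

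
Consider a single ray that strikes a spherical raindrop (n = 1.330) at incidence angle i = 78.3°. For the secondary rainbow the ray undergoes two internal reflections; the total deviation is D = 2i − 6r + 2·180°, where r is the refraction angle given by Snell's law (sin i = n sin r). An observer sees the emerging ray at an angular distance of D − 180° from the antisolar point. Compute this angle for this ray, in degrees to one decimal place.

sin r = sin 78.3° / 1.330 = 0.9792/1.330 = 0.7363; r = 47.41°.
D = 2·78.3° − 6·47.41° + 2·180° = 156.60° − 284.48° + 360° = 232.12°.
Angle from antisolar point = D − 180° = 52.12°.

52.1°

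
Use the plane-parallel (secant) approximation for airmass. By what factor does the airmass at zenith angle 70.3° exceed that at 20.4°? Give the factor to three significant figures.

2.78

X(70.3°)/X(20.4°) = sec 70.3° / sec 20.4° = cos 20.4° / cos 70.3° = 0.9373/0.3371 = 2.7805.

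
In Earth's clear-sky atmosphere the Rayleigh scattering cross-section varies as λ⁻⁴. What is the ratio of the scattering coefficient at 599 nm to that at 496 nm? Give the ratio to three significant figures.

0.470

Rayleigh scattering ∝ λ⁻⁴, so the ratio of coefficients is the inverse fourth power of the wavelength ratio.
σ(599)/σ(496) = (496/599)⁴ = (0.8280)⁴ = 0.4701.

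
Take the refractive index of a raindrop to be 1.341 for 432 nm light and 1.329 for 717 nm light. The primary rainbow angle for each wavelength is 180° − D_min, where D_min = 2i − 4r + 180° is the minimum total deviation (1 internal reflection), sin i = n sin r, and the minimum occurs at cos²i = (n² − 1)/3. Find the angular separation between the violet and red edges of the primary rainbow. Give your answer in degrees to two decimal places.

At 432 nm (n = 1.341): cos²i = 0.26609 → i = 58.946°, r = 39.705°, D_min = 139.071°, rainbow angle = 40.929°.
At 717 nm (n = 1.329): cos²i = 0.25541 → i = 59.643°, r = 40.487°, D_min = 137.337°, rainbow angle = 42.663°.
Angular width = |40.929° − 42.663°| = 1.735°.

1.73°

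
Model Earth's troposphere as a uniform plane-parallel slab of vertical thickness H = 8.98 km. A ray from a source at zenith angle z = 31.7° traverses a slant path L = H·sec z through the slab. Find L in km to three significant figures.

10.6 km

sec z = 1/cos 31.7° = 1.1753.
L = 8.98 × 1.1753 = 10.555 km.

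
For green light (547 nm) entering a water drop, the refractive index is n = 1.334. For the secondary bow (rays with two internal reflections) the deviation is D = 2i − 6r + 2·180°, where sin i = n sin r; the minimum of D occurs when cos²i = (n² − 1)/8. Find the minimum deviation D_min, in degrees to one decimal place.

231.2°

cos²i = (1.77956 − 1)/8 = 0.09744; i = arccos(0.31216) = 71.810°.
sin r = sin 71.810°/1.334 = 0.71217; r = 45.411°.
D_min = 2·71.810° − 6·45.411° + 360° = 231.153°.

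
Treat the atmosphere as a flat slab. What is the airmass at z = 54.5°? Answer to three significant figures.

X = sec z = 1/cos 54.5° = 1/0.5807 = 1.7221.

1.72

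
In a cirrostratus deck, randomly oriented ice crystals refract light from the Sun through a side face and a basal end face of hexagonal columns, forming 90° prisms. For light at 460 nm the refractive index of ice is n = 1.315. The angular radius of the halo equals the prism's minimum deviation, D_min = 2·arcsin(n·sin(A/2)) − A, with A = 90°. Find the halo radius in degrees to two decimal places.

46.82°

n·sin(A/2) = 1.315 × sin 45° = 1.315 × 0.7071 = 0.9298.
D_min = 2·arcsin(0.9298) − 90° = 2 × 68.411° − 90° = 46.821°.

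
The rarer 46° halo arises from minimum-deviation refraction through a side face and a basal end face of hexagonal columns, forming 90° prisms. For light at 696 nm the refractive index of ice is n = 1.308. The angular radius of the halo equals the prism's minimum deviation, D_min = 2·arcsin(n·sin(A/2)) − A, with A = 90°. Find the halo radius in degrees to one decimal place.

n·sin(A/2) = 1.308 × sin 45° = 1.308 × 0.7071 = 0.9249.
D_min = 2·arcsin(0.9249) − 90° = 2 × 67.653° − 90° = 45.305°.

45.3°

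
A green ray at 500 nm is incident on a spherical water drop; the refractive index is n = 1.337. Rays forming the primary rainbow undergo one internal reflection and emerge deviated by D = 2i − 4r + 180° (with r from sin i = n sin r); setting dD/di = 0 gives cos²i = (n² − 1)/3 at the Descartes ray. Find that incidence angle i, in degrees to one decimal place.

59.2°

cos²i = (1.337² − 1)/3 = (1.78757 − 1)/3 = 0.26252.
cos i = 0.51237, so i = 59.178°.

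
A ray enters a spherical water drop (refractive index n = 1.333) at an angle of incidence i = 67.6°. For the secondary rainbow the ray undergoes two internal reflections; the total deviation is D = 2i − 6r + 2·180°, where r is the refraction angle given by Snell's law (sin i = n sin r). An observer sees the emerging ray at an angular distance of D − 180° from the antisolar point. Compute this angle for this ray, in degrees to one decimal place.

51.7°

sin r = sin 67.6° / 1.333 = 0.9245/1.333 = 0.6936; r = 43.91°.
D = 2·67.6° − 6·43.91° + 2·180° = 135.20° − 263.49° + 360° = 231.71°.
Angle from antisolar point = D − 180° = 51.71°.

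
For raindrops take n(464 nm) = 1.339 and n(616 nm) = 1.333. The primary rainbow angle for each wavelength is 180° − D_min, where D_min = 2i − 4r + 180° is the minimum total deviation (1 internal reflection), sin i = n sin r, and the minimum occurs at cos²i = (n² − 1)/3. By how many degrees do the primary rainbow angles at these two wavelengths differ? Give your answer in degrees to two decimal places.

At 464 nm (n = 1.339): cos²i = 0.26431 → i = 59.062°, r = 39.834°, D_min = 138.786°, rainbow angle = 41.214°.
At 616 nm (n = 1.333): cos²i = 0.25896 → i = 59.410°, r = 40.225°, D_min = 137.922°, rainbow angle = 42.078°.
Angular width = |41.214° − 42.078°| = 0.865°.

0.86°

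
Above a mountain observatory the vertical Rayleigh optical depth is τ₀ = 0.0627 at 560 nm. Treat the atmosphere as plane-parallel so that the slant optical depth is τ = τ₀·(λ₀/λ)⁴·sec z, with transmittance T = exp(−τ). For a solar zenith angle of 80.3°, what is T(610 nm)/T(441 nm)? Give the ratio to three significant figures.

Airmass: sec 80.3° = 5.9351.
τ(610 nm) = 0.0627 × (560/610)⁴ × 5.9351 = 0.0627 × 0.7103 × 5.9351 = 0.2643.
τ(441 nm) = 0.0627 × (560/441)⁴ × 5.9351 = 0.0627 × 2.6001 × 5.9351 = 0.9676.
T(610)/T(441) = exp(τ_B − τ_A) = exp(0.7033) = 2.0204.

2.02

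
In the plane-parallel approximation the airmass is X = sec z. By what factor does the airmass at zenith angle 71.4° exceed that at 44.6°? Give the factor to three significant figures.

2.23

X(71.4°)/X(44.6°) = sec 71.4° / sec 44.6° = cos 44.6° / cos 71.4° = 0.7120/0.3190 = 2.2323.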